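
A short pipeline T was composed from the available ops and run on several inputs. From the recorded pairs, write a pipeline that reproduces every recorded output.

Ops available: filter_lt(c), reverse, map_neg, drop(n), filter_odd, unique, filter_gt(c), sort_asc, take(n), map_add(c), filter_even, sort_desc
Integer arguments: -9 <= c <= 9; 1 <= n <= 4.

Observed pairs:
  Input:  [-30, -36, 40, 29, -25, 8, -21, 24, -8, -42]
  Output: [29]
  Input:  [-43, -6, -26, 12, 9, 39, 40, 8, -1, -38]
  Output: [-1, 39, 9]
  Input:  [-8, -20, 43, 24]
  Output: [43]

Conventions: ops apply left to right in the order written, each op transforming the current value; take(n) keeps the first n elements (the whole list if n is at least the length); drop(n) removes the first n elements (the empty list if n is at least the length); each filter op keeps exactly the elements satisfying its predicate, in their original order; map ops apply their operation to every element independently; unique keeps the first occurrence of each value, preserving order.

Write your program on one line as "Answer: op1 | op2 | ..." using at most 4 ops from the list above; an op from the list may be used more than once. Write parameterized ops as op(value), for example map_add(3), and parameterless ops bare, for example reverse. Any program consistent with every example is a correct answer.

reverse | filter_odd | filter_gt(-4)

Check, running the answer program on each example:
  [-30, -36, 40, 29, -25, 8, -21, 24, -8, -42] -> [-42, -8, 24, -21, 8, -25, 29, 40, -36, -30] -> [-21, -25, 29] -> [29]
  [-43, -6, -26, 12, 9, 39, 40, 8, -1, -38] -> [-38, -1, 8, 40, 39, 9, 12, -26, -6, -43] -> [-1, 39, 9, -43] -> [-1, 39, 9]
  [-8, -20, 43, 24] -> [24, 43, -20, -8] -> [43] -> [43]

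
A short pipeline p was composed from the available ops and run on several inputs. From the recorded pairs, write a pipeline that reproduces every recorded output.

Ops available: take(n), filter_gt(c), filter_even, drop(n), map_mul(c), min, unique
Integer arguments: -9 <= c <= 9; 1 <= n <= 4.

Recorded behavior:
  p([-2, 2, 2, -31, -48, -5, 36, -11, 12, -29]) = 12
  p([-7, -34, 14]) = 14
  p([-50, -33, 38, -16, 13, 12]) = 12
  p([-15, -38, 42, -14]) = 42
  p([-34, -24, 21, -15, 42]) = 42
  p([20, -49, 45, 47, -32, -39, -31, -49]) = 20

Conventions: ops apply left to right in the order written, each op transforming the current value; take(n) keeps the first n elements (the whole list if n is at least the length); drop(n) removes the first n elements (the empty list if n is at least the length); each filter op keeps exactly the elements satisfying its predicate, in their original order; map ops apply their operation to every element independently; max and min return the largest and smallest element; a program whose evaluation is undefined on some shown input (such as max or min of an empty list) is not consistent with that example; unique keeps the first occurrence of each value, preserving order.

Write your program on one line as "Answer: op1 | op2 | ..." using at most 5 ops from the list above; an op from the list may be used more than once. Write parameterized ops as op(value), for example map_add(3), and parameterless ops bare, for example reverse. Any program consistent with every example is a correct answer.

filter_gt(-4) | filter_even | filter_gt(4) | min

Check, running the answer program on each example:
  [-2, 2, 2, -31, -48, -5, 36, -11, 12, -29] -> [-2, 2, 2, 36, 12] -> [-2, 2, 2, 36, 12] -> [36, 12] -> 12
  [-7, -34, 14] -> [14] -> [14] -> [14] -> 14
  [-50, -33, 38, -16, 13, 12] -> [38, 13, 12] -> [38, 12] -> [38, 12] -> 12
  [-15, -38, 42, -14] -> [42] -> [42] -> [42] -> 42
  [-34, -24, 21, -15, 42] -> [21, 42] -> [42] -> [42] -> 42
  [20, -49, 45, 47, -32, -39, -31, -49] -> [20, 45, 47] -> [20] -> [20] -> 20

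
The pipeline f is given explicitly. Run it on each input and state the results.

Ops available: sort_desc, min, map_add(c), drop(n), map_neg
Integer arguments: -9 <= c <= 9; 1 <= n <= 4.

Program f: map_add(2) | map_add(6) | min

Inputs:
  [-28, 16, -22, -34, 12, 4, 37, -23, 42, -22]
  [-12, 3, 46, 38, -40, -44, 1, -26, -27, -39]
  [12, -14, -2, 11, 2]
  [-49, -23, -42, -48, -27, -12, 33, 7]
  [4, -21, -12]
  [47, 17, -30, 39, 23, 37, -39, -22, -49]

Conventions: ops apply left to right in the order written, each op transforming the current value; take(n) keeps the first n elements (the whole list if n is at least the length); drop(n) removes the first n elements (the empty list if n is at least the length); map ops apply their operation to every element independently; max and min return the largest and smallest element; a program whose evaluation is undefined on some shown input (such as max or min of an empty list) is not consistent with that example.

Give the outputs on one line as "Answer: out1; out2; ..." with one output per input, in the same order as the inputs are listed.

-26; -36; -6; -41; -13; -41

Execution, op by op:
  [-28, 16, -22, -34, 12, 4, 37, -23, 42, -22] -> [-26, 18, -20, -32, 14, 6, 39, -21, 44, -20] -> [-20, 24, -14, -26, 20, 12, 45, -15, 50, -14] -> -26
  [-12, 3, 46, 38, -40, -44, 1, -26, -27, -39] -> [-10, 5, 48, 40, -38, -42, 3, -24, -25, -37] -> [-4, 11, 54, 46, -32, -36, 9, -18, -19, -31] -> -36
  [12, -14, -2, 11, 2] -> [14, -12, 0, 13, 4] -> [20, -6, 6, 19, 10] -> -6
  [-49, -23, -42, -48, -27, -12, 33, 7] -> [-47, -21, -40, -46, -25, -10, 35, 9] -> [-41, -15, -34, -40, -19, -4, 41, 15] -> -41
  [4, -21, -12] -> [6, -19, -10] -> [12, -13, -4] -> -13
  [47, 17, -30, 39, 23, 37, -39, -22, -49] -> [49, 19, -28, 41, 25, 39, -37, -20, -47] -> [55, 25, -22, 47, 31, 45, -31, -14, -41] -> -41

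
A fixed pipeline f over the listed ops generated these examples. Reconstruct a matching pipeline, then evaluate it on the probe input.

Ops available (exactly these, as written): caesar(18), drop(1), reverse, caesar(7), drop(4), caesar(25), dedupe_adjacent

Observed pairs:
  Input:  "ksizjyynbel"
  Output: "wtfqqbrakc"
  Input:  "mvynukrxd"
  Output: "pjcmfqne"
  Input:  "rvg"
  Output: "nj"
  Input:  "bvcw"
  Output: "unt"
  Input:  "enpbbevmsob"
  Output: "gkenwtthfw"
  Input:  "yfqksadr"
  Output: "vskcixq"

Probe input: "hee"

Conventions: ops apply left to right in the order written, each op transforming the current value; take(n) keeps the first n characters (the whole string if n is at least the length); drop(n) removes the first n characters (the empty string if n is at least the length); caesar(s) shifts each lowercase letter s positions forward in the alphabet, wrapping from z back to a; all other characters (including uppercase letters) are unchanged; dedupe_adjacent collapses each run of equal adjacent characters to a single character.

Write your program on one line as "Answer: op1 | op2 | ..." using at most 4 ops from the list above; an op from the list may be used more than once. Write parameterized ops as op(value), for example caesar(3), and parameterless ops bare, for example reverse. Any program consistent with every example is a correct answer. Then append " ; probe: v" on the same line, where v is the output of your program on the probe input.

reverse | caesar(18) | drop(1) ; probe: "wz"

Check, running the answer program on each example:
  "ksizjyynbel" -> "lebnyyjzisk" -> "dwtfqqbrakc" -> "wtfqqbrakc"
  "mvynukrxd" -> "dxrkunyvm" -> "vpjcmfqne" -> "pjcmfqne"
  "rvg" -> "gvr" -> "ynj" -> "nj"
  "bvcw" -> "wcvb" -> "ount" -> "unt"
  "enpbbevmsob" -> "bosmvebbpne" -> "tgkenwtthfw" -> "gkenwtthfw"
  "yfqksadr" -> "rdaskqfy" -> "jvskcixq" -> "vskcixq"
  probe: "hee" -> "eeh" -> "wwz" -> "wz"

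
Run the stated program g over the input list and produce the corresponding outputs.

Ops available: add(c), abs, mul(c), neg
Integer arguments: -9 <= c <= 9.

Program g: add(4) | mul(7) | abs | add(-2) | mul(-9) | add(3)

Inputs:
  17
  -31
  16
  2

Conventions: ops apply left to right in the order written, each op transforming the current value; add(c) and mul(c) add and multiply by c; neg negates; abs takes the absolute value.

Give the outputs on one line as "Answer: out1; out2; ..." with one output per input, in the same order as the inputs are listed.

-1302; -1680; -1239; -357

Execution, op by op:
  17 -> 21 -> 147 -> 147 -> 145 -> -1305 -> -1302
  -31 -> -27 -> -189 -> 189 -> 187 -> -1683 -> -1680
  16 -> 20 -> 140 -> 140 -> 138 -> -1242 -> -1239
  2 -> 6 -> 42 -> 42 -> 40 -> -360 -> -357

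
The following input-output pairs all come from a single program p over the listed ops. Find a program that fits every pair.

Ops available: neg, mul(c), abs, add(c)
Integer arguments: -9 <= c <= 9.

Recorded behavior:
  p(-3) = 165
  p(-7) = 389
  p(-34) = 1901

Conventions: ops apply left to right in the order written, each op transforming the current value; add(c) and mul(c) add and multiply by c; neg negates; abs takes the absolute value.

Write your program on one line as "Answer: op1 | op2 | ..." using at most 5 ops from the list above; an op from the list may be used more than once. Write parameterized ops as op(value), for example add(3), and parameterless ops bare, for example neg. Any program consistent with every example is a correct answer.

neg | mul(-7) | abs | mul(8) | add(-3)

Check, running the answer program on each example:
  -3 -> 3 -> -21 -> 21 -> 168 -> 165
  -7 -> 7 -> -49 -> 49 -> 392 -> 389
  -34 -> 34 -> -238 -> 238 -> 1904 -> 1901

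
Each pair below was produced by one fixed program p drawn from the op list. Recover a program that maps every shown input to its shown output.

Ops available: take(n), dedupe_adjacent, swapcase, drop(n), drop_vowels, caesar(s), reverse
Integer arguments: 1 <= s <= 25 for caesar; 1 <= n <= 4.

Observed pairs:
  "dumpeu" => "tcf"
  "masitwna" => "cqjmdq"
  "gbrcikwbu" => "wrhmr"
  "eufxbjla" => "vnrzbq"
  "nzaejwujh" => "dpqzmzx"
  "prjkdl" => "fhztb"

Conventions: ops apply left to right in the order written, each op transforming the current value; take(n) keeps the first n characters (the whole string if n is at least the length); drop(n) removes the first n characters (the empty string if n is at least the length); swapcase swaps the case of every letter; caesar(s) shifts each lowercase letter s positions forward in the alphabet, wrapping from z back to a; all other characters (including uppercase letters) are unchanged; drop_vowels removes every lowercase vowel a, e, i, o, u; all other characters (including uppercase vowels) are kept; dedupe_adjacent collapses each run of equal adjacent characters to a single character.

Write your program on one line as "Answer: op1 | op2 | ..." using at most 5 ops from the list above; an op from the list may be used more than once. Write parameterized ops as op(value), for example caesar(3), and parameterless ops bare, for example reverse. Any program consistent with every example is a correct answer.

caesar(6) | drop_vowels | caesar(10) | drop_vowels

Check, running the answer program on each example:
  "dumpeu" -> "jasvka" -> "jsvk" -> "tcfu" -> "tcf"
  "masitwna" -> "sgyozctg" -> "sgyzctg" -> "cqijmdq" -> "cqjmdq"
  "gbrcikwbu" -> "mhxioqcha" -> "mhxqch" -> "wrhamr" -> "wrhmr"
  "eufxbjla" -> "kaldhprg" -> "kldhprg" -> "uvnrzbq" -> "vnrzbq"
  "nzaejwujh" -> "tfgkpcapn" -> "tfgkpcpn" -> "dpquzmzx" -> "dpqzmzx"
  "prjkdl" -> "vxpqjr" -> "vxpqjr" -> "fhzatb" -> "fhztb"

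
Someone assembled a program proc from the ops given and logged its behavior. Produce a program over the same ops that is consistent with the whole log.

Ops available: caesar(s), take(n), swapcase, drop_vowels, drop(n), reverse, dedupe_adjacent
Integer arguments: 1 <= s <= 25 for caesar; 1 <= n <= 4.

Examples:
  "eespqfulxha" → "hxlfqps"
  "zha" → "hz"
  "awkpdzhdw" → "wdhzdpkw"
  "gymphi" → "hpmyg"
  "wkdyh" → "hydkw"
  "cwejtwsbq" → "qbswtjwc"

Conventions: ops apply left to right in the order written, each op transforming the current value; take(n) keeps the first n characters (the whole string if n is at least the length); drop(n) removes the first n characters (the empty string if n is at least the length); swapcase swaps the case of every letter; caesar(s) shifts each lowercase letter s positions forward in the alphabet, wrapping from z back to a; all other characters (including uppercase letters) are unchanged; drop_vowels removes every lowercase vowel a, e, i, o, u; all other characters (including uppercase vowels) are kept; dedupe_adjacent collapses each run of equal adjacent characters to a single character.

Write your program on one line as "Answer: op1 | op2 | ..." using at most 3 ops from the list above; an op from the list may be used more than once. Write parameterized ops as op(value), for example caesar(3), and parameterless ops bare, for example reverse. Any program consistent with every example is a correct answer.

reverse | drop_vowels

Check, running the answer program on each example:
  "eespqfulxha" -> "ahxlufqpsee" -> "hxlfqps"
  "zha" -> "ahz" -> "hz"
  "awkpdzhdw" -> "wdhzdpkwa" -> "wdhzdpkw"
  "gymphi" -> "ihpmyg" -> "hpmyg"
  "wkdyh" -> "hydkw" -> "hydkw"
  "cwejtwsbq" -> "qbswtjewc" -> "qbswtjwc"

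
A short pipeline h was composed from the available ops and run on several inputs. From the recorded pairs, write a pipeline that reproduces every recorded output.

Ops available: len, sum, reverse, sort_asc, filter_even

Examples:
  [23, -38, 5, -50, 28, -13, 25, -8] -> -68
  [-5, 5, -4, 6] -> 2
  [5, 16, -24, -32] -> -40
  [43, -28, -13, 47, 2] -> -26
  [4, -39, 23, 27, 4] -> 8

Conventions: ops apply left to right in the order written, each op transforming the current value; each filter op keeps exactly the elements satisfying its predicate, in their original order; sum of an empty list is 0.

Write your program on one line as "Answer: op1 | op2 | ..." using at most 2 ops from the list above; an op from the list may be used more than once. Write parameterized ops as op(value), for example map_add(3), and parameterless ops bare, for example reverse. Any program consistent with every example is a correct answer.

filter_even | sum

Check, running the answer program on each example:
  [23, -38, 5, -50, 28, -13, 25, -8] -> [-38, -50, 28, -8] -> -68
  [-5, 5, -4, 6] -> [-4, 6] -> 2
  [5, 16, -24, -32] -> [16, -24, -32] -> -40
  [43, -28, -13, 47, 2] -> [-28, 2] -> -26
  [4, -39, 23, 27, 4] -> [4, 4] -> 8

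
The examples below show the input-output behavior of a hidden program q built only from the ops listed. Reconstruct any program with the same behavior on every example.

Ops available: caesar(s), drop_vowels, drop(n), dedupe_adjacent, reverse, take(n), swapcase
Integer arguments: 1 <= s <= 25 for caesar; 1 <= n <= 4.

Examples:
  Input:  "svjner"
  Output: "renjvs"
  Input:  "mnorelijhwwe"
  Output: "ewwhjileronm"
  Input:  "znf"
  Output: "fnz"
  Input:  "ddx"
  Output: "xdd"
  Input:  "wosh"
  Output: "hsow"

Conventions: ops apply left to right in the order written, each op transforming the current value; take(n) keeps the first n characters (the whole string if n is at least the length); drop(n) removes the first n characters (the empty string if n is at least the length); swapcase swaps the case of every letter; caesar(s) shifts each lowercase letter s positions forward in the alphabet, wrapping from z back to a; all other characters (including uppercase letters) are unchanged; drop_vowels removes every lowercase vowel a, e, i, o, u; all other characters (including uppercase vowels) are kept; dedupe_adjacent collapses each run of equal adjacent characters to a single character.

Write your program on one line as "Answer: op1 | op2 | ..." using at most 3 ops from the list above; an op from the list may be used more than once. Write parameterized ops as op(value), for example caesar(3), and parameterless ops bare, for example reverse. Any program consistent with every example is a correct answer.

swapcase | reverse | swapcase

Check, running the answer program on each example:
  "svjner" -> "SVJNER" -> "RENJVS" -> "renjvs"
  "mnorelijhwwe" -> "MNORELIJHWWE" -> "EWWHJILERONM" -> "ewwhjileronm"
  "znf" -> "ZNF" -> "FNZ" -> "fnz"
  "ddx" -> "DDX" -> "XDD" -> "xdd"
  "wosh" -> "WOSH" -> "HSOW" -> "hsow"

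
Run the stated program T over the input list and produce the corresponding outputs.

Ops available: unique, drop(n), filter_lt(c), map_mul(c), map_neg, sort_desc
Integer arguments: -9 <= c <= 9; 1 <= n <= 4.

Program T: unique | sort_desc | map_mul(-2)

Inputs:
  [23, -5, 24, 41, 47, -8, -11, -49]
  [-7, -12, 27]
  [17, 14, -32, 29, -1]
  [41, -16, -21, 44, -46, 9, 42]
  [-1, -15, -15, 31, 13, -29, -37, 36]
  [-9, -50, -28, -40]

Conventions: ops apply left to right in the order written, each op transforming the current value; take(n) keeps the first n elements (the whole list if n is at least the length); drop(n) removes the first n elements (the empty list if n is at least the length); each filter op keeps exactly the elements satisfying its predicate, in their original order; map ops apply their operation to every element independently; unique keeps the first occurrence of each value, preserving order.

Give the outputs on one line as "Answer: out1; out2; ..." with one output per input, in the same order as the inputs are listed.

[-94, -82, -48, -46, 10, 16, 22, 98]; [-54, 14, 24]; [-58, -34, -28, 2, 64]; [-88, -84, -82, -18, 32, 42, 92]; [-72, -62, -26, 2, 30, 58, 74]; [18, 56, 80, 100]

Execution, op by op:
  [23, -5, 24, 41, 47, -8, -11, -49] -> [23, -5, 24, 41, 47, -8, -11, -49] -> [47, 41, 24, 23, -5, -8, -11, -49] -> [-94, -82, -48, -46, 10, 16, 22, 98]
  [-7, -12, 27] -> [-7, -12, 27] -> [27, -7, -12] -> [-54, 14, 24]
  [17, 14, -32, 29, -1] -> [17, 14, -32, 29, -1] -> [29, 17, 14, -1, -32] -> [-58, -34, -28, 2, 64]
  [41, -16, -21, 44, -46, 9, 42] -> [41, -16, -21, 44, -46, 9, 42] -> [44, 42, 41, 9, -16, -21, -46] -> [-88, -84, -82, -18, 32, 42, 92]
  [-1, -15, -15, 31, 13, -29, -37, 36] -> [-1, -15, 31, 13, -29, -37, 36] -> [36, 31, 13, -1, -15, -29, -37] -> [-72, -62, -26, 2, 30, 58, 74]
  [-9, -50, -28, -40] -> [-9, -50, -28, -40] -> [-9, -28, -40, -50] -> [18, 56, 80, 100]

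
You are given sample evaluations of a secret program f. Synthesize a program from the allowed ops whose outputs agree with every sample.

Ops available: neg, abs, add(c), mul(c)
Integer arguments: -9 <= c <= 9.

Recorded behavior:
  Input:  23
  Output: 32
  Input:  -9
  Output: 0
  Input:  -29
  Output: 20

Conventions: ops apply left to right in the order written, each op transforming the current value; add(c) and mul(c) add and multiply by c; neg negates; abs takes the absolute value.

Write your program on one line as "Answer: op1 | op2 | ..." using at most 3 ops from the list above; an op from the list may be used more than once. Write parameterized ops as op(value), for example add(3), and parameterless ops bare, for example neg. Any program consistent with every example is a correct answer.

add(9) | abs

Check, running the answer program on each example:
  23 -> 32 -> 32
  -9 -> 0 -> 0
  -29 -> -20 -> 20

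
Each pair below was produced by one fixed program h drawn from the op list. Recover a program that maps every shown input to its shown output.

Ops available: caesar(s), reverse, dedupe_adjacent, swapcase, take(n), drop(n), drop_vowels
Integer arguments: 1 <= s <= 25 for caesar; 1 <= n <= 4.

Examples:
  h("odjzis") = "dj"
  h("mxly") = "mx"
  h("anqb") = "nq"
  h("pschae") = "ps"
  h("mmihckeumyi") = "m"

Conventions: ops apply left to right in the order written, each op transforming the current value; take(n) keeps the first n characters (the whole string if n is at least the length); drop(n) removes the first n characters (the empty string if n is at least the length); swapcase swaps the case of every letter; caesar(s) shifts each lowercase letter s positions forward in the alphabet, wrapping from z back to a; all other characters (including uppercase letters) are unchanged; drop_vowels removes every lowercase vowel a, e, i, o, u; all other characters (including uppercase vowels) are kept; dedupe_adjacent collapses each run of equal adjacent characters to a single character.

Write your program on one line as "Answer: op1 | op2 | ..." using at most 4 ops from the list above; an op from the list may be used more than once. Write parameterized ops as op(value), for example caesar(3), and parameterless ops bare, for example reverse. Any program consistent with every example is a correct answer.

drop_vowels | take(2) | dedupe_adjacent

Check, running the answer program on each example:
  "odjzis" -> "djzs" -> "dj" -> "dj"
  "mxly" -> "mxly" -> "mx" -> "mx"
  "anqb" -> "nqb" -> "nq" -> "nq"
  "pschae" -> "psch" -> "ps" -> "ps"
  "mmihckeumyi" -> "mmhckmy" -> "mm" -> "m"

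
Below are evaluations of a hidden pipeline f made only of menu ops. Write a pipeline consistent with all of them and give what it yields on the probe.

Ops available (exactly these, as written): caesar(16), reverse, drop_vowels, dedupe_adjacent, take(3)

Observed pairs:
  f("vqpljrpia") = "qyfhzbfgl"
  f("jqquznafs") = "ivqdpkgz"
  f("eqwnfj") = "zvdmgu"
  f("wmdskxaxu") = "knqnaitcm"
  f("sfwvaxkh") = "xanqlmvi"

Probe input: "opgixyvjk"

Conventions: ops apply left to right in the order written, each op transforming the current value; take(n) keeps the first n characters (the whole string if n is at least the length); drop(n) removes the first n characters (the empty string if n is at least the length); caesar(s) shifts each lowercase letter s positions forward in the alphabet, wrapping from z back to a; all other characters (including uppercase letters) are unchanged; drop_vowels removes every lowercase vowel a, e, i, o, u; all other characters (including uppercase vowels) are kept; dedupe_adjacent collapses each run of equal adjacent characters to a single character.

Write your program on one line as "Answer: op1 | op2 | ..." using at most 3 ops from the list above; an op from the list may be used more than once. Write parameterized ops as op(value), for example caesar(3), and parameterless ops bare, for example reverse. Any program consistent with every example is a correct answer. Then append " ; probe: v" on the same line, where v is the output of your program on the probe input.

caesar(16) | dedupe_adjacent | reverse ; probe: "azlonywfe"

Check, running the answer program on each example:
  "vqpljrpia" -> "lgfbzhfyq" -> "lgfbzhfyq" -> "qyfhzbfgl"
  "jqquznafs" -> "zggkpdqvi" -> "zgkpdqvi" -> "ivqdpkgz"
  "eqwnfj" -> "ugmdvz" -> "ugmdvz" -> "zvdmgu"
  "wmdskxaxu" -> "mctianqnk" -> "mctianqnk" -> "knqnaitcm"
  "sfwvaxkh" -> "ivmlqnax" -> "ivmlqnax" -> "xanqlmvi"
  probe: "opgixyvjk" -> "efwynolza" -> "efwynolza" -> "azlonywfe"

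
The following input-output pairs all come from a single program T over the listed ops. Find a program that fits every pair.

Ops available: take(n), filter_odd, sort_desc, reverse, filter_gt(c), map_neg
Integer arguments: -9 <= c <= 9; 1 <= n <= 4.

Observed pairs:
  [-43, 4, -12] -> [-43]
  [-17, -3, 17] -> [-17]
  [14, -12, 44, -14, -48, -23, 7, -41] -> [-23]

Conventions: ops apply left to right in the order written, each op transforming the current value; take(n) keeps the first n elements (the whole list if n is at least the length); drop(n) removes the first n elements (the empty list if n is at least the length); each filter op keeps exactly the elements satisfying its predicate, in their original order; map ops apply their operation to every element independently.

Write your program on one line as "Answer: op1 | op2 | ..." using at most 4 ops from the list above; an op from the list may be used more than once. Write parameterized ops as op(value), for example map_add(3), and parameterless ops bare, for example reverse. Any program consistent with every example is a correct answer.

reverse | filter_odd | reverse | take(1)

Check, running the answer program on each example:
  [-43, 4, -12] -> [-12, 4, -43] -> [-43] -> [-43] -> [-43]
  [-17, -3, 17] -> [17, -3, -17] -> [17, -3, -17] -> [-17, -3, 17] -> [-17]
  [14, -12, 44, -14, -48, -23, 7, -41] -> [-41, 7, -23, -48, -14, 44, -12, 14] -> [-41, 7, -23] -> [-23, 7, -41] -> [-23]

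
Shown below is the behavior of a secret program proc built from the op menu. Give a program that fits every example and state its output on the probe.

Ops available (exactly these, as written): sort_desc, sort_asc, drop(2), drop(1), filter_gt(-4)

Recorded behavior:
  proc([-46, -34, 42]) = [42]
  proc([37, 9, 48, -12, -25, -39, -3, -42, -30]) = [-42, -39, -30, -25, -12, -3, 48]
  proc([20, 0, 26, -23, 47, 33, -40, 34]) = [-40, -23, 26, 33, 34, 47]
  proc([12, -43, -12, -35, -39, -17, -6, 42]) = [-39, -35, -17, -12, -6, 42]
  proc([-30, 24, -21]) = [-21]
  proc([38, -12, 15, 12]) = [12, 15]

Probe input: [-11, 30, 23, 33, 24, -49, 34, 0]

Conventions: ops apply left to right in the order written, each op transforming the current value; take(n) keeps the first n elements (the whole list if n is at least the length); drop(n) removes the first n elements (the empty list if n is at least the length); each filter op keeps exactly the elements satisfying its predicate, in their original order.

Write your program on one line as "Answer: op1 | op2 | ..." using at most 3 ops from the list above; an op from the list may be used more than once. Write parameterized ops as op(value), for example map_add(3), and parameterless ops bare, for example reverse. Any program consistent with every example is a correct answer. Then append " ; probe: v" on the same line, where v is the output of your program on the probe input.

drop(2) | sort_asc ; probe: [-49, 0, 23, 24, 33, 34]

Check, running the answer program on each example:
  [-46, -34, 42] -> [42] -> [42]
  [37, 9, 48, -12, -25, -39, -3, -42, -30] -> [48, -12, -25, -39, -3, -42, -30] -> [-42, -39, -30, -25, -12, -3, 48]
  [20, 0, 26, -23, 47, 33, -40, 34] -> [26, -23, 47, 33, -40, 34] -> [-40, -23, 26, 33, 34, 47]
  [12, -43, -12, -35, -39, -17, -6, 42] -> [-12, -35, -39, -17, -6, 42] -> [-39, -35, -17, -12, -6, 42]
  [-30, 24, -21] -> [-21] -> [-21]
  [38, -12, 15, 12] -> [15, 12] -> [12, 15]
  probe: [-11, 30, 23, 33, 24, -49, 34, 0] -> [23, 33, 24, -49, 34, 0] -> [-49, 0, 23, 24, 33, 34]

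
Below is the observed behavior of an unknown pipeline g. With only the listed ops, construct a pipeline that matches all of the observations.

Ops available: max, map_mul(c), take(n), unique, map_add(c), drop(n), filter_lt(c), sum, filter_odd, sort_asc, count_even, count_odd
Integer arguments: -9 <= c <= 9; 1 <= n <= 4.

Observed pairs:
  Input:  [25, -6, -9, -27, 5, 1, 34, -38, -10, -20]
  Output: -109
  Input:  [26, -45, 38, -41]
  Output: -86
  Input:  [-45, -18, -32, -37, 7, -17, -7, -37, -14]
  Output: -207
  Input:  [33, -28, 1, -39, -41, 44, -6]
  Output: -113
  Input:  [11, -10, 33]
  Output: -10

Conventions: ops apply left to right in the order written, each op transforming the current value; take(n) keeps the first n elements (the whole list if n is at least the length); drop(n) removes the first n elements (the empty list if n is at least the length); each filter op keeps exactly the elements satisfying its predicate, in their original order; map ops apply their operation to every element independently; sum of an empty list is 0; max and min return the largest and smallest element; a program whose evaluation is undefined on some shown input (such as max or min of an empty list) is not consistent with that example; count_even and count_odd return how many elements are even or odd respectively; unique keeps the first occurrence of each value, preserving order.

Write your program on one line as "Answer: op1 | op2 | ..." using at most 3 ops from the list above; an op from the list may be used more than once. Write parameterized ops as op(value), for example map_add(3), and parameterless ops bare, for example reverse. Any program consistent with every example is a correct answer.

filter_lt(2) | sort_asc | sum

Check, running the answer program on each example:
  [25, -6, -9, -27, 5, 1, 34, -38, -10, -20] -> [-6, -9, -27, 1, -38, -10, -20] -> [-38, -27, -20, -10, -9, -6, 1] -> -109
  [26, -45, 38, -41] -> [-45, -41] -> [-45, -41] -> -86
  [-45, -18, -32, -37, 7, -17, -7, -37, -14] -> [-45, -18, -32, -37, -17, -7, -37, -14] -> [-45, -37, -37, -32, -18, -17, -14, -7] -> -207
  [33, -28, 1, -39, -41, 44, -6] -> [-28, 1, -39, -41, -6] -> [-41, -39, -28, -6, 1] -> -113
  [11, -10, 33] -> [-10] -> [-10] -> -10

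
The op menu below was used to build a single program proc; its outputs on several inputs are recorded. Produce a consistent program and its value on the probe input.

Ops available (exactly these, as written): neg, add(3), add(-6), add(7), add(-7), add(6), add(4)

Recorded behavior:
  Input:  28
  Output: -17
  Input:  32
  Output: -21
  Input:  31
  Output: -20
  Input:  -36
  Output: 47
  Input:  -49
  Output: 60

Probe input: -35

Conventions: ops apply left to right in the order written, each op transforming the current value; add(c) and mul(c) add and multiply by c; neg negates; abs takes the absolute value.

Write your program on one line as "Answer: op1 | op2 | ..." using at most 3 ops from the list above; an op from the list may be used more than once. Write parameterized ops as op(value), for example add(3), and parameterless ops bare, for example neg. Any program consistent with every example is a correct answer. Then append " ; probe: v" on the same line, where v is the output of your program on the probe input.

add(-7) | neg | add(4) ; probe: 46

Check, running the answer program on each example:
  28 -> 21 -> -21 -> -17
  32 -> 25 -> -25 -> -21
  31 -> 24 -> -24 -> -20
  -36 -> -43 -> 43 -> 47
  -49 -> -56 -> 56 -> 60
  probe: -35 -> -42 -> 42 -> 46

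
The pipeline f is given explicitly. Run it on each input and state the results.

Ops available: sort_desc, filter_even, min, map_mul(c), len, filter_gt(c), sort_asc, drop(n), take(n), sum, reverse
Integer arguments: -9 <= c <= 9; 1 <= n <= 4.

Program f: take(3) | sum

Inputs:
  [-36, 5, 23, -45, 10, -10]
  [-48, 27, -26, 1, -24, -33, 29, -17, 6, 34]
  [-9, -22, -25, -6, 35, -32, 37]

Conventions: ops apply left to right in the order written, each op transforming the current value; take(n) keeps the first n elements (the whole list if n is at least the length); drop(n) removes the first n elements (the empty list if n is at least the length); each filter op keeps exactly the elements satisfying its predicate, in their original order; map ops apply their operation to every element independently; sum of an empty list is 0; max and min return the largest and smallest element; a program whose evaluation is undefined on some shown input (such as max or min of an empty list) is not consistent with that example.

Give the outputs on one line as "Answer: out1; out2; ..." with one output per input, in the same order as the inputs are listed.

-8; -47; -56

Execution, op by op:
  [-36, 5, 23, -45, 10, -10] -> [-36, 5, 23] -> -8
  [-48, 27, -26, 1, -24, -33, 29, -17, 6, 34] -> [-48, 27, -26] -> -47
  [-9, -22, -25, -6, 35, -32, 37] -> [-9, -22, -25] -> -56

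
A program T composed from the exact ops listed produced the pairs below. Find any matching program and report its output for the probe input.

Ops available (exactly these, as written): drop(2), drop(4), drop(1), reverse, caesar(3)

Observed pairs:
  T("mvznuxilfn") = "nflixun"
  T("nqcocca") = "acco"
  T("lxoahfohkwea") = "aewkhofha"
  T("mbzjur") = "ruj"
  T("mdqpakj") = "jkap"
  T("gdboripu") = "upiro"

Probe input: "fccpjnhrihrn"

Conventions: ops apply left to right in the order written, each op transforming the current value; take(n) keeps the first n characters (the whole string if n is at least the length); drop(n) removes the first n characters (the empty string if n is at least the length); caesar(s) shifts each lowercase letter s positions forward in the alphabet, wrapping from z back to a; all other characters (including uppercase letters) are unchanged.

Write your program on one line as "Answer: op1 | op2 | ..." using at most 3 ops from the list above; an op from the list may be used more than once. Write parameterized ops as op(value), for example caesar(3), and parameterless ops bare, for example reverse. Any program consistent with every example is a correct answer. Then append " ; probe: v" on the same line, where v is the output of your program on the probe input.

drop(1) | drop(2) | reverse ; probe: "nrhirhnjp"

Check, running the answer program on each example:
  "mvznuxilfn" -> "vznuxilfn" -> "nuxilfn" -> "nflixun"
  "nqcocca" -> "qcocca" -> "occa" -> "acco"
  "lxoahfohkwea" -> "xoahfohkwea" -> "ahfohkwea" -> "aewkhofha"
  "mbzjur" -> "bzjur" -> "jur" -> "ruj"
  "mdqpakj" -> "dqpakj" -> "pakj" -> "jkap"
  "gdboripu" -> "dboripu" -> "oripu" -> "upiro"
  probe: "fccpjnhrihrn" -> "ccpjnhrihrn" -> "pjnhrihrn" -> "nrhirhnjp"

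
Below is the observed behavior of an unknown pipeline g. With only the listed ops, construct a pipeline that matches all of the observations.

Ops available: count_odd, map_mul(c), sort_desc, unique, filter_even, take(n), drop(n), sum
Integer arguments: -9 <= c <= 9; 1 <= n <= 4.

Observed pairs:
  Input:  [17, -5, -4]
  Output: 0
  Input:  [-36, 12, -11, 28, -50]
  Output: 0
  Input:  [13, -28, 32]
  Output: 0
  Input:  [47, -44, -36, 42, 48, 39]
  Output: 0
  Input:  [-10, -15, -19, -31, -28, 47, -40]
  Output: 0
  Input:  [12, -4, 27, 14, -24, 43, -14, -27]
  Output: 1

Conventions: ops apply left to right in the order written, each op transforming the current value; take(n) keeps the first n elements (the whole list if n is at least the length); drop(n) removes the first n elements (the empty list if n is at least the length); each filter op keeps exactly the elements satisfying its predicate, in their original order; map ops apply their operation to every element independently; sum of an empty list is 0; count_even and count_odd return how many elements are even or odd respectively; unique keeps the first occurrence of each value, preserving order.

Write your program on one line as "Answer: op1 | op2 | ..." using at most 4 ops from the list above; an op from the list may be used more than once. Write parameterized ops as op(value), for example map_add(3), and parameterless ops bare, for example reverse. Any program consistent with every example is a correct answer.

drop(4) | drop(3) | map_mul(3) | count_odd

Check, running the answer program on each example:
  [17, -5, -4] -> [] -> [] -> [] -> 0
  [-36, 12, -11, 28, -50] -> [-50] -> [] -> [] -> 0
  [13, -28, 32] -> [] -> [] -> [] -> 0
  [47, -44, -36, 42, 48, 39] -> [48, 39] -> [] -> [] -> 0
  [-10, -15, -19, -31, -28, 47, -40] -> [-28, 47, -40] -> [] -> [] -> 0
  [12, -4, 27, 14, -24, 43, -14, -27] -> [-24, 43, -14, -27] -> [-27] -> [-81] -> 1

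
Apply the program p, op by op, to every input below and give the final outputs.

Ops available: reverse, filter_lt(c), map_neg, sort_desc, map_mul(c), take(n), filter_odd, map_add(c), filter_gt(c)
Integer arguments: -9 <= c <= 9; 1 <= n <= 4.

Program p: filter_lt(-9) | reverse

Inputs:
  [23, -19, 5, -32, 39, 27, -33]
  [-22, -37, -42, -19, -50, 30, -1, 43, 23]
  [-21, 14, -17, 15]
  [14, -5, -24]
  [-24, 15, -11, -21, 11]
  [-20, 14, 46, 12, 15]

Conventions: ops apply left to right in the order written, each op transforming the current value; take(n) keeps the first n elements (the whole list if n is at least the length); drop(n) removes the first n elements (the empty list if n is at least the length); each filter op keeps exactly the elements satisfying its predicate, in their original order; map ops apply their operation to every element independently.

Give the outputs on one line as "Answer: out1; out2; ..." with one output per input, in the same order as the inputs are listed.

[-33, -32, -19]; [-50, -19, -42, -37, -22]; [-17, -21]; [-24]; [-21, -11, -24]; [-20]

Execution, op by op:
  [23, -19, 5, -32, 39, 27, -33] -> [-19, -32, -33] -> [-33, -32, -19]
  [-22, -37, -42, -19, -50, 30, -1, 43, 23] -> [-22, -37, -42, -19, -50] -> [-50, -19, -42, -37, -22]
  [-21, 14, -17, 15] -> [-21, -17] -> [-17, -21]
  [14, -5, -24] -> [-24] -> [-24]
  [-24, 15, -11, -21, 11] -> [-24, -11, -21] -> [-21, -11, -24]
  [-20, 14, 46, 12, 15] -> [-20] -> [-20]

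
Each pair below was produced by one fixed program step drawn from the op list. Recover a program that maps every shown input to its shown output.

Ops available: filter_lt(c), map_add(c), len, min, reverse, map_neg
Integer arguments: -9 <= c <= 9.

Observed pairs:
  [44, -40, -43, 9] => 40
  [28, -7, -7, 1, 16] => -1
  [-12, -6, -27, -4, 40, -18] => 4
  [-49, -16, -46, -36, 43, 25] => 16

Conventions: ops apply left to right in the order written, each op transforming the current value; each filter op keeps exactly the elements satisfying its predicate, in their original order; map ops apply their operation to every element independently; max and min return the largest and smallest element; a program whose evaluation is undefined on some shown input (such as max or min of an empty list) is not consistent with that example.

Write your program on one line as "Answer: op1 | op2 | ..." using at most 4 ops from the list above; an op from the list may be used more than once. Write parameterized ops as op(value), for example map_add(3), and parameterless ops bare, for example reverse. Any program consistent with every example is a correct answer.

filter_lt(7) | map_neg | min

Check, running the answer program on each example:
  [44, -40, -43, 9] -> [-40, -43] -> [40, 43] -> 40
  [28, -7, -7, 1, 16] -> [-7, -7, 1] -> [7, 7, -1] -> -1
  [-12, -6, -27, -4, 40, -18] -> [-12, -6, -27, -4, -18] -> [12, 6, 27, 4, 18] -> 4
  [-49, -16, -46, -36, 43, 25] -> [-49, -16, -46, -36] -> [49, 16, 46, 36] -> 16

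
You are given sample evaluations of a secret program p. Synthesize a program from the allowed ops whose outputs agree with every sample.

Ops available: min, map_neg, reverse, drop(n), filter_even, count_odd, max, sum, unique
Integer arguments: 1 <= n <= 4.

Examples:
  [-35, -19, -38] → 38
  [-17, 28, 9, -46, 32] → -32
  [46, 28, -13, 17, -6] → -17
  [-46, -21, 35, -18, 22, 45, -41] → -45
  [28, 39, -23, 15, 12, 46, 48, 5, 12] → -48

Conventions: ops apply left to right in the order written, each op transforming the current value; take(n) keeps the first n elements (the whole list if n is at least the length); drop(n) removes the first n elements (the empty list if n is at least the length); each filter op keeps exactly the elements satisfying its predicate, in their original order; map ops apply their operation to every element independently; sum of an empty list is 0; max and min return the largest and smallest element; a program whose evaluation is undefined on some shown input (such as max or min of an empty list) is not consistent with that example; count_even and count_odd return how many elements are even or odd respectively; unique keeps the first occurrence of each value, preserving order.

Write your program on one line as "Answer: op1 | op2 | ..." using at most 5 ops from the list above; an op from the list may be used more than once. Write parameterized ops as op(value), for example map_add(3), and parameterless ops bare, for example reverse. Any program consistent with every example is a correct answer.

map_neg | drop(1) | unique | drop(1) | min

Check, running the answer program on each example:
  [-35, -19, -38] -> [35, 19, 38] -> [19, 38] -> [19, 38] -> [38] -> 38
  [-17, 28, 9, -46, 32] -> [17, -28, -9, 46, -32] -> [-28, -9, 46, -32] -> [-28, -9, 46, -32] -> [-9, 46, -32] -> -32
  [46, 28, -13, 17, -6] -> [-46, -28, 13, -17, 6] -> [-28, 13, -17, 6] -> [-28, 13, -17, 6] -> [13, -17, 6] -> -17
  [-46, -21, 35, -18, 22, 45, -41] -> [46, 21, -35, 18, -22, -45, 41] -> [21, -35, 18, -22, -45, 41] -> [21, -35, 18, -22, -45, 41] -> [-35, 18, -22, -45, 41] -> -45
  [28, 39, -23, 15, 12, 46, 48, 5, 12] -> [-28, -39, 23, -15, -12, -46, -48, -5, -12] -> [-39, 23, -15, -12, -46, -48, -5, -12] -> [-39, 23, -15, -12, -46, -48, -5] -> [23, -15, -12, -46, -48, -5] -> -48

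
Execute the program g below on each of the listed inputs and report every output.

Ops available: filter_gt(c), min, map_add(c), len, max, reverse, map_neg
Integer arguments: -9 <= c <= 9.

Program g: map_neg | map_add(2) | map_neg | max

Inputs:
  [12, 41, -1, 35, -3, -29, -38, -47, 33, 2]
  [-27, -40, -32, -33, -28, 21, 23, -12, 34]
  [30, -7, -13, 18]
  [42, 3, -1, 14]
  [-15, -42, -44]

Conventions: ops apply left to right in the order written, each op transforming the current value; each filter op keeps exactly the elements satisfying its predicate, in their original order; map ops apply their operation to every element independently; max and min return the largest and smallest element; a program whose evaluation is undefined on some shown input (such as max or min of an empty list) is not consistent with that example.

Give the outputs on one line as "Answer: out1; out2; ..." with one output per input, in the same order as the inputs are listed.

39; 32; 28; 40; -17

Execution, op by op:
  [12, 41, -1, 35, -3, -29, -38, -47, 33, 2] -> [-12, -41, 1, -35, 3, 29, 38, 47, -33, -2] -> [-10, -39, 3, -33, 5, 31, 40, 49, -31, 0] -> [10, 39, -3, 33, -5, -31, -40, -49, 31, 0] -> 39
  [-27, -40, -32, -33, -28, 21, 23, -12, 34] -> [27, 40, 32, 33, 28, -21, -23, 12, -34] -> [29, 42, 34, 35, 30, -19, -21, 14, -32] -> [-29, -42, -34, -35, -30, 19, 21, -14, 32] -> 32
  [30, -7, -13, 18] -> [-30, 7, 13, -18] -> [-28, 9, 15, -16] -> [28, -9, -15, 16] -> 28
  [42, 3, -1, 14] -> [-42, -3, 1, -14] -> [-40, -1, 3, -12] -> [40, 1, -3, 12] -> 40
  [-15, -42, -44] -> [15, 42, 44] -> [17, 44, 46] -> [-17, -44, -46] -> -17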